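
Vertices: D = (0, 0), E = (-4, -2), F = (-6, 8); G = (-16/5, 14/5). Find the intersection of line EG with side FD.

(-3, 4)

Barycentric coordinates of G with respect to DEF: (2/5, 1/5, 2/5).
On side FD the E-coordinate is zero; dropping G's E-weight 1/5 and renormalizing the remaining 2/5 : 2/5 gives weights 1/2, 1/2 on F, D.
H = (1/2)·(-6, 8) + (1/2)·(0, 0) = (-3, 4).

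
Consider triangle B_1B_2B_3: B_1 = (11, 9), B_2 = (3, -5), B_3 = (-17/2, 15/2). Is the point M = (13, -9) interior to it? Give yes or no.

Barycentric coordinates of M: (79/261, 118/87, -172/261).
The three coordinates are positive, positive, negative; a point is interior exactly when all three are positive.

no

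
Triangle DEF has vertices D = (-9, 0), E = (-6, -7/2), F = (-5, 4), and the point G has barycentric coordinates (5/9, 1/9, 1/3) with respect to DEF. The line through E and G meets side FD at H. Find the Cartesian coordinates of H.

(-15/2, 3/2)

Line EG meets FD where the E-coordinate vanishes; zeroing G's E-weight and renormalizing leaves F, D-weights 1/3 : 5/9 → (3/8, 5/8).
So H = (3/8)·F + (5/8)·D = (-15/2, 3/2).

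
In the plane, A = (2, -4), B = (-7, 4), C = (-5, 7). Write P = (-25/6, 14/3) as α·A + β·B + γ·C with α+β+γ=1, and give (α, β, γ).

(1/6, 1/6, 2/3)

Signed area of the reference triangle: [ABC] = ½·(2·(4−7) + (-7)·(7−(-4)) + (-5)·(-4−4)) = ½·(-6 − 77 + 40) = -43/2.
[PBC] = ½·((-25/6)·(4−7) + (-7)·(7−(14/3)) + (-5)·(14/3−4)) = ½·(25/2 − 49/3 − 10/3) = -43/12, so the A-coordinate is (-43/12)/(-43/2) = 1/6.
[APC] = ½·(2·(14/3−7) + (-25/6)·(7−(-4)) + (-5)·(-4−(14/3))) = ½·(-14/3 − 275/6 + 130/3) = -43/12, so the B-coordinate is 1/6.
[ABP] = ½·(2·(4−(14/3)) + (-7)·(14/3−(-4)) + (-25/6)·(-4−4)) = ½·(-4/3 − 182/3 + 100/3) = -43/3, so the C-coordinate is 2/3.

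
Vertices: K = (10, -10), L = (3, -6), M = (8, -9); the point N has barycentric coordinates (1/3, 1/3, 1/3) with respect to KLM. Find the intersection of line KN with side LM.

(11/2, -15/2)

Line KN meets LM where the K-coordinate vanishes; zeroing N's K-weight and renormalizing leaves L, M-weights 1/3 : 1/3 → (1/2, 1/2).
So J = (1/2)·L + (1/2)·M = (11/2, -15/2).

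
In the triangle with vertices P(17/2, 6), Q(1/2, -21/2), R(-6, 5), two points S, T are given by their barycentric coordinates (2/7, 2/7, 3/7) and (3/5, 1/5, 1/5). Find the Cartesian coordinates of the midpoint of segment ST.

(2, 47/28)

Barycentric coordinates of the midpoint are the average: (31/70, 17/70, 11/35).
Converting: (31/70)·P + (17/70)·Q + (11/35)·R = (2, 47/28).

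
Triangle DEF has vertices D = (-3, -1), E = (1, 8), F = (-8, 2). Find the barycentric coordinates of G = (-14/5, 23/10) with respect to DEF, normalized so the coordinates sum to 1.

Signed area of the reference triangle: [DEF] = ½·((-3)·(8−2) + 1·(2−(-1)) + (-8)·(-1−8)) = ½·(-18 + 3 + 72) = 57/2.
[GEF] = ½·((-14/5)·(8−2) + 1·(2−(23/10)) + (-8)·(23/10−8)) = ½·(-84/5 − 3/10 + 228/5) = 57/4, so the D-coordinate is (57/4)/(57/2) = 1/2.
[DGF] = ½·((-3)·(23/10−2) + (-14/5)·(2−(-1)) + (-8)·(-1−(23/10))) = ½·(-9/10 − 42/5 + 132/5) = 171/20, so the E-coordinate is 3/10.
[DEG] = ½·((-3)·(8−(23/10)) + 1·(23/10−(-1)) + (-14/5)·(-1−8)) = ½·(-171/10 + 33/10 + 126/5) = 57/10, so the F-coordinate is 1/5.
Check: 1/2 + 3/10 + 1/5 = 1.

(1/2, 3/10, 1/5)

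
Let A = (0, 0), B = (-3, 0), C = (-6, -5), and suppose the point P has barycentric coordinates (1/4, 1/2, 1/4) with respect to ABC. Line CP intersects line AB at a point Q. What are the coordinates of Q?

Line CP meets AB where the C-coordinate vanishes; zeroing P's C-weight and renormalizing leaves A, B-weights 1/4 : 1/2 → (1/3, 2/3).
So Q = (1/3)·A + (2/3)·B = (-2, 0).

(-2, 0)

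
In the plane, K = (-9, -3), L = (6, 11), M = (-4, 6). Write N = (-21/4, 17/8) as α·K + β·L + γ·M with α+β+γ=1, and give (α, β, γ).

Signed area of the reference triangle: [KLM] = ½·((-9)·(11−6) + 6·(6−(-3)) + (-4)·(-3−11)) = ½·(-45 + 54 + 56) = 65/2.
[NLM] = ½·((-21/4)·(11−6) + 6·(6−(17/8)) + (-4)·(17/8−11)) = ½·(-105/4 + 93/4 + 71/2) = 65/4, so the K-coordinate is (65/4)/(65/2) = 1/2.
[KNM] = ½·((-9)·(17/8−6) + (-21/4)·(6−(-3)) + (-4)·(-3−(17/8))) = ½·(279/8 − 189/4 + 41/2) = 65/16, so the L-coordinate is 1/8.
[KLN] = ½·((-9)·(11−(17/8)) + 6·(17/8−(-3)) + (-21/4)·(-3−11)) = ½·(-639/8 + 123/4 + 147/2) = 195/16, so the M-coordinate is 3/8.

(1/2, 1/8, 3/8)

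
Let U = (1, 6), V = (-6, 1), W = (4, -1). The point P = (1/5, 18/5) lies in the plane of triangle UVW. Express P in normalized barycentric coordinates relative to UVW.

(3/5, 1/5, 1/5)

Signed area of the reference triangle: [UVW] = ½·(1·(1−(-1)) + (-6)·(-1−6) + 4·(6−1)) = ½·(2 + 42 + 20) = 32.
[PVW] = ½·((1/5)·(1−(-1)) + (-6)·(-1−(18/5)) + 4·(18/5−1)) = ½·(2/5 + 138/5 + 52/5) = 96/5, so the U-coordinate is (96/5)/32 = 3/5.
[UPW] = ½·(1·(18/5−(-1)) + (1/5)·(-1−6) + 4·(6−(18/5))) = ½·(23/5 − 7/5 + 48/5) = 32/5, so the V-coordinate is 1/5.
[UVP] = ½·(1·(1−(18/5)) + (-6)·(18/5−6) + (1/5)·(6−1)) = ½·(-13/5 + 72/5 + 1) = 32/5, so the W-coordinate is 1/5.
Check: 3/5 + 1/5 + 1/5 = 1.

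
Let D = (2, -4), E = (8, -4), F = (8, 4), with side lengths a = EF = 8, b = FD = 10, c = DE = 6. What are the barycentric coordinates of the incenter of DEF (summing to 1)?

(1/3, 5/12, 1/4)

The incenter has barycentric coordinates proportional to the opposite side lengths: (8 : 10 : 6).
Normalizing by 8+10+6 = 24 gives (1/3, 5/12, 1/4).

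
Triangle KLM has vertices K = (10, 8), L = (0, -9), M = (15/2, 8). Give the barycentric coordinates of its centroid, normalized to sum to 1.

The centroid is the average of the vertices, so each weight is 1/3.

(1/3, 1/3, 1/3)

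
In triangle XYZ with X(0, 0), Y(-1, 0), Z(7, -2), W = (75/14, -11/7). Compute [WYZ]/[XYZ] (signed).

1/14

[XYZ] = ½·(0·(0−(-2)) + (-1)·(-2−0) + 7·(0−0)) = ½·(0 + 2 + 0) = 1.
[WYZ] = ½·((75/14)·(0−(-2)) + (-1)·(-2−(-11/7)) + 7·(-11/7−0)) = ½·(75/7 + 3/7 − 11) = 1/14, so the ratio is (1/14)/1 = 1/14.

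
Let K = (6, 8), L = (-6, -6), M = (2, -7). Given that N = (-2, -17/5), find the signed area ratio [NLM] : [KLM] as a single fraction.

1/5

[KLM] = ½·(6·(-6−(-7)) + (-6)·(-7−8) + 2·(8−(-6))) = ½·(6 + 90 + 28) = 62.
[NLM] = ½·((-2)·(-6−(-7)) + (-6)·(-7−(-17/5)) + 2·(-17/5−(-6))) = ½·(-2 + 108/5 + 26/5) = 62/5, so the ratio is (62/5)/62 = 1/5.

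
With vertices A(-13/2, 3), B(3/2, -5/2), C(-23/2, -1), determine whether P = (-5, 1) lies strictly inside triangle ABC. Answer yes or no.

Barycentric coordinates of P: (143/238, 32/119, 31/238).
The three coordinates are positive, positive, positive; a point is interior exactly when all three are positive.

yes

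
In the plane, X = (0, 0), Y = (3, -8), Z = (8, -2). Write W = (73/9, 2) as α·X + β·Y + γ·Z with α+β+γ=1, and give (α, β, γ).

Signed area of the reference triangle: [XYZ] = ½·(0·(-8−(-2)) + 3·(-2−0) + 8·(0−(-8))) = ½·(0 − 6 + 64) = 29.
[WYZ] = ½·((73/9)·(-8−(-2)) + 3·(-2−2) + 8·(2−(-8))) = ½·(-146/3 − 12 + 80) = 29/3, so the X-coordinate is (29/3)/29 = 1/3.
[XWZ] = ½·(0·(2−(-2)) + (73/9)·(-2−0) + 8·(0−2)) = ½·(0 − 146/9 − 16) = -145/9, so the Y-coordinate is -5/9.
[XYW] = ½·(0·(-8−2) + 3·(2−0) + (73/9)·(0−(-8))) = ½·(0 + 6 + 584/9) = 319/9, so the Z-coordinate is 11/9.
Check: 1/3 − 5/9 + 11/9 = 1.

(1/3, -5/9, 11/9)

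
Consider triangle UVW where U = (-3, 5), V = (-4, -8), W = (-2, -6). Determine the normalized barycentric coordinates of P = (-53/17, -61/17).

Signed area of the reference triangle: [UVW] = ½·((-3)·(-8−(-6)) + (-4)·(-6−5) + (-2)·(5−(-8))) = ½·(6 + 44 − 26) = 12.
[PVW] = ½·((-53/17)·(-8−(-6)) + (-4)·(-6−(-61/17)) + (-2)·(-61/17−(-8))) = ½·(106/17 + 164/17 − 150/17) = 60/17, so the U-coordinate is (60/17)/12 = 5/17.
[UPW] = ½·((-3)·(-61/17−(-6)) + (-53/17)·(-6−5) + (-2)·(5−(-61/17))) = ½·(-123/17 + 583/17 − 292/17) = 84/17, so the V-coordinate is 7/17.
[UVP] = ½·((-3)·(-8−(-61/17)) + (-4)·(-61/17−5) + (-53/17)·(5−(-8))) = ½·(225/17 + 584/17 − 689/17) = 60/17, so the W-coordinate is 5/17.

(5/17, 7/17, 5/17)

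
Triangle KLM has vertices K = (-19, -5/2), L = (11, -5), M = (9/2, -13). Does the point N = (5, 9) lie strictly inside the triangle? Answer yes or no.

Barycentric coordinates of N: (556/1025, 2089/1025, -324/205).
The three coordinates are positive, positive, negative; a point is interior exactly when all three are positive.

no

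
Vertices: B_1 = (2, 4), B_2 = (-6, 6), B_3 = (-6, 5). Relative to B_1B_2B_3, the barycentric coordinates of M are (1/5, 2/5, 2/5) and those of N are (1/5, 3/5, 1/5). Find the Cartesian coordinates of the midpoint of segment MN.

(-22/5, 53/10)

Barycentric coordinates of the midpoint are the average: (1/5, 1/2, 3/10).
Converting: (1/5)·B_1 + (1/2)·B_2 + (3/10)·B_3 = (-22/5, 53/10).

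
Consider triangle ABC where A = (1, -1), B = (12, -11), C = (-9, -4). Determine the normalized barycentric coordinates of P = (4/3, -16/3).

Signed area of the reference triangle: [ABC] = ½·(1·(-11−(-4)) + 12·(-4−(-1)) + (-9)·(-1−(-11))) = ½·(-7 − 36 − 90) = -133/2.
[PBC] = ½·((4/3)·(-11−(-4)) + 12·(-4−(-16/3)) + (-9)·(-16/3−(-11))) = ½·(-28/3 + 16 − 51) = -133/6, so the A-coordinate is (-133/6)/(-133/2) = 1/3.
[APC] = ½·(1·(-16/3−(-4)) + (4/3)·(-4−(-1)) + (-9)·(-1−(-16/3))) = ½·(-4/3 − 4 − 39) = -133/6, so the B-coordinate is 1/3.
[ABP] = ½·(1·(-11−(-16/3)) + 12·(-16/3−(-1)) + (4/3)·(-1−(-11))) = ½·(-17/3 − 52 + 40/3) = -133/6, so the C-coordinate is 1/3.
Check: 1/3 + 1/3 + 1/3 = 1.

(1/3, 1/3, 1/3)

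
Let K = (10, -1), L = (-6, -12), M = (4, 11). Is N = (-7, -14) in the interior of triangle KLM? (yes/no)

Barycentric coordinates of N: (-1/86, 47/43, -7/86).
The three coordinates are negative, positive, negative; a point is interior exactly when all three are positive.

no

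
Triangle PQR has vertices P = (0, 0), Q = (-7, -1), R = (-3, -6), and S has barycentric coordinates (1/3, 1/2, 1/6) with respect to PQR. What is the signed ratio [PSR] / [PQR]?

The signed ratio [PSR]/[PQR] equals the barycentric coordinate of S at vertex Q, which is 1/2.

1/2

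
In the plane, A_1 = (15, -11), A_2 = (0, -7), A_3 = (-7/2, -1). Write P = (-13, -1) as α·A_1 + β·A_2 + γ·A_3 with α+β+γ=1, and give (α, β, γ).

Signed area of the reference triangle: [A_1A_2A_3] = ½·(15·(-7−(-1)) + 0·(-1−(-11)) + (-7/2)·(-11−(-7))) = ½·(-90 + 0 + 14) = -38.
[PA_2A_3] = ½·((-13)·(-7−(-1)) + 0·(-1−(-1)) + (-7/2)·(-1−(-7))) = ½·(78 + 0 − 21) = 57/2, so the A_1-coordinate is (57/2)/(-38) = -3/4.
[A_1PA_3] = ½·(15·(-1−(-1)) + (-13)·(-1−(-11)) + (-7/2)·(-11−(-1))) = ½·(0 − 130 + 35) = -95/2, so the A_2-coordinate is 5/4.
[A_1A_2P] = ½·(15·(-7−(-1)) + 0·(-1−(-11)) + (-13)·(-11−(-7))) = ½·(-90 + 0 + 52) = -19, so the A_3-coordinate is 1/2.
Check: -3/4 + 5/4 + 1/2 = 1.

(-3/4, 5/4, 1/2)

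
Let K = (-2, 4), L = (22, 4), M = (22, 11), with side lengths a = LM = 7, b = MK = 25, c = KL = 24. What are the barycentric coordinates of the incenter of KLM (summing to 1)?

The incenter has barycentric coordinates proportional to the opposite side lengths: (7 : 25 : 24).
Normalizing by 7+25+24 = 56 gives (1/8, 25/56, 3/7).

(1/8, 25/56, 3/7)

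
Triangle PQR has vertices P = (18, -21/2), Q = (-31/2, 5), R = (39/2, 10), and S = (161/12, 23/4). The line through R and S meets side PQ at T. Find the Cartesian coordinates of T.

Barycentric coordinates of S with respect to PQR: (1/6, 1/6, 2/3).
On side PQ the R-coordinate is zero; dropping S's R-weight 2/3 and renormalizing the remaining 1/6 : 1/6 gives weights 1/2, 1/2 on P, Q.
T = (1/2)·(18, -21/2) + (1/2)·(-31/2, 5) = (5/4, -11/4).

(5/4, -11/4)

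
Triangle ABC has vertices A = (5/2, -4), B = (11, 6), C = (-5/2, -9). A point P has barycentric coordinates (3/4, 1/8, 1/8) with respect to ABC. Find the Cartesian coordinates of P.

P = (3/4)·A + (1/8)·B + (1/8)·C.
x-coordinate: (3/4)·(5/2) + (1/8)·11 + (1/8)·(-5/2) = 47/16.
y-coordinate: (3/4)·(-4) + (1/8)·6 + (1/8)·(-9) = -27/8.

(47/16, -27/8)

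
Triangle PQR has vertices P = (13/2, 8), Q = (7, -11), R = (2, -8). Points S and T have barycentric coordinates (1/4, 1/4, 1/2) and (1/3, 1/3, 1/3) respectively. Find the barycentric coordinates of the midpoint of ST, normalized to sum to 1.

Since both coordinate triples sum to 1, the midpoint's barycentrics are the componentwise average.
(1/4+1/3)/2 = 7/24; similarly 7/24 and 5/12.

(7/24, 7/24, 5/12)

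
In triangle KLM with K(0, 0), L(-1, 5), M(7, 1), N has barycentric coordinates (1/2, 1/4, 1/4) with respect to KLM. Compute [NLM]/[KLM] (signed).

The signed ratio [NLM]/[KLM] equals the barycentric coordinate of N at vertex K, which is 1/2.

1/2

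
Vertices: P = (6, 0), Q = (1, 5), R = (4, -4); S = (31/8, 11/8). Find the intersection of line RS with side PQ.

(27/7, 15/7)

Barycentric coordinates of S with respect to PQR: (1/2, 3/8, 1/8).
On side PQ the R-coordinate is zero; dropping S's R-weight 1/8 and renormalizing the remaining 1/2 : 3/8 gives weights 4/7, 3/7 on P, Q.
T = (4/7)·(6, 0) + (3/7)·(1, 5) = (27/7, 15/7).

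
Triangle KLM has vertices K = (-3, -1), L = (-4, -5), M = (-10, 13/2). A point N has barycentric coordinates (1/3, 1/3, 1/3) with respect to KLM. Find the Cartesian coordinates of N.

(-17/3, 1/6)

N = (1/3)·K + (1/3)·L + (1/3)·M.
x-coordinate: (1/3)·(-3) + (1/3)·(-4) + (1/3)·(-10) = -17/3.
y-coordinate: (1/3)·(-1) + (1/3)·(-5) + (1/3)·(13/2) = 1/6.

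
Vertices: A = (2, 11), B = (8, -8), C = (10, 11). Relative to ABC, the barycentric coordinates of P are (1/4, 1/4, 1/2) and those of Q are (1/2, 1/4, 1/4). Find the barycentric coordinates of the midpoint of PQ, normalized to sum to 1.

(3/8, 1/4, 3/8)

Since both coordinate triples sum to 1, the midpoint's barycentrics are the componentwise average.
(1/4+1/2)/2 = 3/8; similarly 1/4 and 3/8.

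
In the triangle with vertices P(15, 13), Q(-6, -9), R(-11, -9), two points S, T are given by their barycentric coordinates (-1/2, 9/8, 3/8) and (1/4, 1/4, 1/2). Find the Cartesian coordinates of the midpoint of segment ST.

Barycentric coordinates of the midpoint are the average: (-1/8, 11/16, 7/16).
Converting: (-1/8)·P + (11/16)·Q + (7/16)·R = (-173/16, -47/4).

(-173/16, -47/4)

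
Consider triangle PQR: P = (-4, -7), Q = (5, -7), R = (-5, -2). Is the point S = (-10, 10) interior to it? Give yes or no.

no

Barycentric coordinates of S: (-19/9, -13/45, 17/5).
The three coordinates are negative, negative, positive; a point is interior exactly when all three are positive.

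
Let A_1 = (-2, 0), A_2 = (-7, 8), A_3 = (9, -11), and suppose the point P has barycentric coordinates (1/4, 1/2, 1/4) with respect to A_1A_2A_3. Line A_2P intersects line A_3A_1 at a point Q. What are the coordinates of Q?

Line A_2P meets A_3A_1 where the A_2-coordinate vanishes; zeroing P's A_2-weight and renormalizing leaves A_3, A_1-weights 1/4 : 1/4 → (1/2, 1/2).
So Q = (1/2)·A_3 + (1/2)·A_1 = (7/2, -11/2).

(7/2, -11/2)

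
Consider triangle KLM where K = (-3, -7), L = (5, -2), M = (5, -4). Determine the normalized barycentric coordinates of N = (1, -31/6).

Signed area of the reference triangle: [KLM] = ½·((-3)·(-2−(-4)) + 5·(-4−(-7)) + 5·(-7−(-2))) = ½·(-6 + 15 − 25) = -8.
[NLM] = ½·(1·(-2−(-4)) + 5·(-4−(-31/6)) + 5·(-31/6−(-2))) = ½·(2 + 35/6 − 95/6) = -4, so the K-coordinate is (-4)/(-8) = 1/2.
[KNM] = ½·((-3)·(-31/6−(-4)) + 1·(-4−(-7)) + 5·(-7−(-31/6))) = ½·(7/2 + 3 − 55/6) = -4/3, so the L-coordinate is 1/6.
[KLN] = ½·((-3)·(-2−(-31/6)) + 5·(-31/6−(-7)) + 1·(-7−(-2))) = ½·(-19/2 + 55/6 − 5) = -8/3, so the M-coordinate is 1/3.
Check: 1/2 + 1/6 + 1/3 = 1.

(1/2, 1/6, 1/3)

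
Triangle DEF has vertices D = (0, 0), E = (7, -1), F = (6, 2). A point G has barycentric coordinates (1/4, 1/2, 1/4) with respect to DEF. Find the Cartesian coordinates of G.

G = (1/4)·D + (1/2)·E + (1/4)·F.
x-coordinate: (1/4)·0 + (1/2)·7 + (1/4)·6 = 5.
y-coordinate: (1/4)·0 + (1/2)·(-1) + (1/4)·2 = 0.

(5, 0)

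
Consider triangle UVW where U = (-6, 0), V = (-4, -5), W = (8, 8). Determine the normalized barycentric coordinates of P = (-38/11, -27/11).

(3/11, 7/11, 1/11)

Signed area of the reference triangle: [UVW] = ½·((-6)·(-5−8) + (-4)·(8−0) + 8·(0−(-5))) = ½·(78 − 32 + 40) = 43.
[PVW] = ½·((-38/11)·(-5−8) + (-4)·(8−(-27/11)) + 8·(-27/11−(-5))) = ½·(494/11 − 460/11 + 224/11) = 129/11, so the U-coordinate is (129/11)/43 = 3/11.
[UPW] = ½·((-6)·(-27/11−8) + (-38/11)·(8−0) + 8·(0−(-27/11))) = ½·(690/11 − 304/11 + 216/11) = 301/11, so the V-coordinate is 7/11.
[UVP] = ½·((-6)·(-5−(-27/11)) + (-4)·(-27/11−0) + (-38/11)·(0−(-5))) = ½·(168/11 + 108/11 − 190/11) = 43/11, so the W-coordinate is 1/11.
Check: 3/11 + 7/11 + 1/11 = 1.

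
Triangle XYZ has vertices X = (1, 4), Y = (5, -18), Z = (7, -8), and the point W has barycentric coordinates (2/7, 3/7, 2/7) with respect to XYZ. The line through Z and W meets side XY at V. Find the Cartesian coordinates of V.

(17/5, -46/5)

Line ZW meets XY where the Z-coordinate vanishes; zeroing W's Z-weight and renormalizing leaves X, Y-weights 2/7 : 3/7 → (2/5, 3/5).
So V = (2/5)·X + (3/5)·Y = (17/5, -46/5).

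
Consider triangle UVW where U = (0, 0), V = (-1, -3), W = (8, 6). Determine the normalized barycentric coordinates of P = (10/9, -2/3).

(1/9, 2/3, 2/9)

Signed area of the reference triangle: [UVW] = ½·(0·(-3−6) + (-1)·(6−0) + 8·(0−(-3))) = ½·(0 − 6 + 24) = 9.
[PVW] = ½·((10/9)·(-3−6) + (-1)·(6−(-2/3)) + 8·(-2/3−(-3))) = ½·(-10 − 20/3 + 56/3) = 1, so the U-coordinate is 1/9 = 1/9.
[UPW] = ½·(0·(-2/3−6) + (10/9)·(6−0) + 8·(0−(-2/3))) = ½·(0 + 20/3 + 16/3) = 6, so the V-coordinate is 2/3.
[UVP] = ½·(0·(-3−(-2/3)) + (-1)·(-2/3−0) + (10/9)·(0−(-3))) = ½·(0 + 2/3 + 10/3) = 2, so the W-coordinate is 2/9.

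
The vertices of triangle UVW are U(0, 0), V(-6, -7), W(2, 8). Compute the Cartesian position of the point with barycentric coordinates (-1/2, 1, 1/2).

P = (-1/2)·U + 1·V + (1/2)·W.
x-coordinate: (-1/2)·0 + 1·(-6) + (1/2)·2 = -5.
y-coordinate: (-1/2)·0 + 1·(-7) + (1/2)·8 = -3.

(-5, -3)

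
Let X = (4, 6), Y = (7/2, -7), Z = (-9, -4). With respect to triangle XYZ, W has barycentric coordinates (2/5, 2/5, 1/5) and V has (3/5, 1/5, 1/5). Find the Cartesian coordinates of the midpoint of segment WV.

(5/4, 1/10)

Barycentric coordinates of the midpoint are the average: (1/2, 3/10, 1/5).
Converting: (1/2)·X + (3/10)·Y + (1/5)·Z = (5/4, 1/10).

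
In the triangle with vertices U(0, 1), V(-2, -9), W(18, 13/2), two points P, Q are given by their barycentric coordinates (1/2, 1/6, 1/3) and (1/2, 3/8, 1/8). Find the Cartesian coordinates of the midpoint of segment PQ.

Barycentric coordinates of the midpoint are the average: (1/2, 13/48, 11/48).
Converting: (1/2)·U + (13/48)·V + (11/48)·W = (43/12, -43/96).

(43/12, -43/96)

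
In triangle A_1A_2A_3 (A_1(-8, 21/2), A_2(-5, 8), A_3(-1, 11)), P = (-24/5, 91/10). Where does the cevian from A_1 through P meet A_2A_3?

(-4, 35/4)

Barycentric coordinates of P with respect to A_1A_2A_3: (1/5, 3/5, 1/5).
On side A_2A_3 the A_1-coordinate is zero; dropping P's A_1-weight 1/5 and renormalizing the remaining 3/5 : 1/5 gives weights 3/4, 1/4 on A_2, A_3.
Q = (3/4)·(-5, 8) + (1/4)·(-1, 11) = (-4, 35/4).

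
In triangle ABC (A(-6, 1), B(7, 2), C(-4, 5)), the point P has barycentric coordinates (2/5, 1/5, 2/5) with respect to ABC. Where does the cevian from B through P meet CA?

Line BP meets CA where the B-coordinate vanishes; zeroing P's B-weight and renormalizing leaves C, A-weights 2/5 : 2/5 → (1/2, 1/2).
So Q = (1/2)·C + (1/2)·A = (-5, 3).

(-5, 3)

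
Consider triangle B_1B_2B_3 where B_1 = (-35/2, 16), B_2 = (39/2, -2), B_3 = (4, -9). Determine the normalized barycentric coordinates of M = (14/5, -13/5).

Signed area of the reference triangle: [B_1B_2B_3] = ½·((-35/2)·(-2−(-9)) + (39/2)·(-9−16) + 4·(16−(-2))) = ½·(-245/2 − 975/2 + 72) = -269.
[MB_2B_3] = ½·((14/5)·(-2−(-9)) + (39/2)·(-9−(-13/5)) + 4·(-13/5−(-2))) = ½·(98/5 − 624/5 − 12/5) = -269/5, so the B_1-coordinate is (-269/5)/(-269) = 1/5.
[B_1MB_3] = ½·((-35/2)·(-13/5−(-9)) + (14/5)·(-9−16) + 4·(16−(-13/5))) = ½·(-112 − 70 + 372/5) = -269/5, so the B_2-coordinate is 1/5.
[B_1B_2M] = ½·((-35/2)·(-2−(-13/5)) + (39/2)·(-13/5−16) + (14/5)·(16−(-2))) = ½·(-21/2 − 3627/10 + 252/5) = -807/5, so the B_3-coordinate is 3/5.
Check: 1/5 + 1/5 + 3/5 = 1.

(1/5, 1/5, 3/5)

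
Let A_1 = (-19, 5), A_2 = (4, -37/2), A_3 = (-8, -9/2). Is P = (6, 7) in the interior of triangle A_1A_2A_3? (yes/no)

no

Barycentric coordinates of P: (-167/20, -519/80, 1267/80).
The three coordinates are negative, negative, positive; a point is interior exactly when all three are positive.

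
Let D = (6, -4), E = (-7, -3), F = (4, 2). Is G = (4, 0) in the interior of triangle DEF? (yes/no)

Barycentric coordinates of G: (11/38, 1/19, 25/38).
The three coordinates are positive, positive, positive; a point is interior exactly when all three are positive.

yes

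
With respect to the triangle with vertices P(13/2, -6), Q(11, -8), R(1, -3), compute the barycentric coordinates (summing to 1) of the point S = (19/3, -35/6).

(2/3, 1/6, 1/6)

Signed area of the reference triangle: [PQR] = ½·((13/2)·(-8−(-3)) + 11·(-3−(-6)) + 1·(-6−(-8))) = ½·(-65/2 + 33 + 2) = 5/4.
[SQR] = ½·((19/3)·(-8−(-3)) + 11·(-3−(-35/6)) + 1·(-35/6−(-8))) = ½·(-95/3 + 187/6 + 13/6) = 5/6, so the P-coordinate is (5/6)/(5/4) = 2/3.
[PSR] = ½·((13/2)·(-35/6−(-3)) + (19/3)·(-3−(-6)) + 1·(-6−(-35/6))) = ½·(-221/12 + 19 − 1/6) = 5/24, so the Q-coordinate is 1/6.
[PQS] = ½·((13/2)·(-8−(-35/6)) + 11·(-35/6−(-6)) + (19/3)·(-6−(-8))) = ½·(-169/12 + 11/6 + 38/3) = 5/24, so the R-coordinate is 1/6.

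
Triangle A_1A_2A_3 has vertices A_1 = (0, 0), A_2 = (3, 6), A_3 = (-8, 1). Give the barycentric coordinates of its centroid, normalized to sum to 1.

(1/3, 1/3, 1/3)

The centroid is the average of the vertices, so each weight is 1/3.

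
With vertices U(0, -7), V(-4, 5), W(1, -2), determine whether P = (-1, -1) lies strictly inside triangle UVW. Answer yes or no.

Barycentric coordinates of P: (9/32, 11/32, 3/8).
The three coordinates are positive, positive, positive; a point is interior exactly when all three are positive.

yes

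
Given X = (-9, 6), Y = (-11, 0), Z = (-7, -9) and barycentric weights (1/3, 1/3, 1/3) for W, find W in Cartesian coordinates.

(-9, -1)

W = (1/3)·X + (1/3)·Y + (1/3)·Z.
x-coordinate: (1/3)·(-9) + (1/3)·(-11) + (1/3)·(-7) = -9.
y-coordinate: (1/3)·6 + (1/3)·0 + (1/3)·(-9) = -1.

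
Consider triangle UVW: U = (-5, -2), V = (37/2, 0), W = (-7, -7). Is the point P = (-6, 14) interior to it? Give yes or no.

Barycentric coordinates of P: (1057/227, -74/227, -756/227).
The three coordinates are positive, negative, negative; a point is interior exactly when all three are positive.

no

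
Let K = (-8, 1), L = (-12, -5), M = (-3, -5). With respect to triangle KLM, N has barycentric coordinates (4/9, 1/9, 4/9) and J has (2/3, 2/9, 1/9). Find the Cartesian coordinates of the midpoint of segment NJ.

(-131/18, -5/3)

Barycentric coordinates of the midpoint are the average: (5/9, 1/6, 5/18).
Converting: (5/9)·K + (1/6)·L + (5/18)·M = (-131/18, -5/3).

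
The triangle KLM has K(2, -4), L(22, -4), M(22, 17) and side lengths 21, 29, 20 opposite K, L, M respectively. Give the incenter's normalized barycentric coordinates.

The incenter has barycentric coordinates proportional to the opposite side lengths: (21 : 29 : 20).
Normalizing by 21+29+20 = 70 gives (3/10, 29/70, 2/7).

(3/10, 29/70, 2/7)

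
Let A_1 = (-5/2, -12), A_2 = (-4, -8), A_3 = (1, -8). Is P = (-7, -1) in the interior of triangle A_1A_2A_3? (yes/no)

Barycentric coordinates of P: (-7/4, 113/40, -3/40).
The three coordinates are negative, positive, negative; a point is interior exactly when all three are positive.

no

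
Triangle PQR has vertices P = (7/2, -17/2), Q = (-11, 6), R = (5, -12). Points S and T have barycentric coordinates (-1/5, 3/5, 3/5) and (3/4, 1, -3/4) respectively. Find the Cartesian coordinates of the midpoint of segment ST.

Barycentric coordinates of the midpoint are the average: (11/40, 4/5, -3/40).
Converting: (11/40)·P + (4/5)·Q + (-3/40)·R = (-657/80, 269/80).

(-657/80, 269/80)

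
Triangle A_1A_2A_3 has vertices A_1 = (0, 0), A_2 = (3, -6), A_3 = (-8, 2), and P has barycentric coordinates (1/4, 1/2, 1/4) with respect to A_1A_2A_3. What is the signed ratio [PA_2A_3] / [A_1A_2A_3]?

The signed ratio [PA_2A_3]/[A_1A_2A_3] equals the barycentric coordinate of P at vertex A_1, which is 1/4.

1/4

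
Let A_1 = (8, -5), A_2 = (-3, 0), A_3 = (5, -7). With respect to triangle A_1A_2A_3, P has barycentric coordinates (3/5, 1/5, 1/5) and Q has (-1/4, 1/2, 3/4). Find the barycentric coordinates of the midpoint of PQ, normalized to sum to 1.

Since both coordinate triples sum to 1, the midpoint's barycentrics are the componentwise average.
(3/5+-1/4)/2 = 7/40; similarly 7/20 and 19/40.

(7/40, 7/20, 19/40)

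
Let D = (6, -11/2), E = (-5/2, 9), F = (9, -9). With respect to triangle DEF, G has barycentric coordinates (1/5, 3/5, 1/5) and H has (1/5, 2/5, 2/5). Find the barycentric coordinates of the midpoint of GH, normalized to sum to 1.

Since both coordinate triples sum to 1, the midpoint's barycentrics are the componentwise average.
(1/5+1/5)/2 = 1/5; similarly 1/2 and 3/10.

(1/5, 1/2, 3/10)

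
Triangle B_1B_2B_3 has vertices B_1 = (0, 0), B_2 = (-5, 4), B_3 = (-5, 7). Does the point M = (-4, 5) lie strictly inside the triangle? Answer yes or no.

yes

Barycentric coordinates of M: (1/5, 1/5, 3/5).
The three coordinates are positive, positive, positive; a point is interior exactly when all three are positive.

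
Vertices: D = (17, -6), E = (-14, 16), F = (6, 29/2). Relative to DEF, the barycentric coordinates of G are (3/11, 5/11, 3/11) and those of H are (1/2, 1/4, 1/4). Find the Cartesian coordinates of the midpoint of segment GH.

(141/44, 1251/176)

Barycentric coordinates of the midpoint are the average: (17/44, 31/88, 23/88).
Converting: (17/44)·D + (31/88)·E + (23/88)·F = (141/44, 1251/176).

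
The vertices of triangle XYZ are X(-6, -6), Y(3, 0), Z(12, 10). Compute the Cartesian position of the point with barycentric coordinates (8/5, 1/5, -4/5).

W = (8/5)·X + (1/5)·Y + (-4/5)·Z.
x-coordinate: (8/5)·(-6) + (1/5)·3 + (-4/5)·12 = -93/5.
y-coordinate: (8/5)·(-6) + (1/5)·0 + (-4/5)·10 = -88/5.

(-93/5, -88/5)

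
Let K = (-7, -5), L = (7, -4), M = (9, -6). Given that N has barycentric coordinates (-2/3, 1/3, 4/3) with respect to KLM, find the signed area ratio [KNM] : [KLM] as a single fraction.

1/3

The signed ratio [KNM]/[KLM] equals the barycentric coordinate of N at vertex L, which is 1/3.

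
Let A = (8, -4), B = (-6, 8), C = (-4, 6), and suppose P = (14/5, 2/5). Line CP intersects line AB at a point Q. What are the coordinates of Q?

Barycentric coordinates of P with respect to ABC: (3/5, 1/5, 1/5).
On side AB the C-coordinate is zero; dropping P's C-weight 1/5 and renormalizing the remaining 3/5 : 1/5 gives weights 3/4, 1/4 on A, B.
Q = (3/4)·(8, -4) + (1/4)·(-6, 8) = (9/2, -1).

(9/2, -1)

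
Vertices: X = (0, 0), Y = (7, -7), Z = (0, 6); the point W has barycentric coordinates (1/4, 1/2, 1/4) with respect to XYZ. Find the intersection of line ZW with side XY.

Line ZW meets XY where the Z-coordinate vanishes; zeroing W's Z-weight and renormalizing leaves X, Y-weights 1/4 : 1/2 → (1/3, 2/3).
So V = (1/3)·X + (2/3)·Y = (14/3, -14/3).

(14/3, -14/3)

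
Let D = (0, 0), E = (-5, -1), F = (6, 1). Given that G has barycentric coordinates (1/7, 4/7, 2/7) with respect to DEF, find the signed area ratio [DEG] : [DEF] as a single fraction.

2/7

The signed ratio [DEG]/[DEF] equals the barycentric coordinate of G at vertex F, which is 2/7.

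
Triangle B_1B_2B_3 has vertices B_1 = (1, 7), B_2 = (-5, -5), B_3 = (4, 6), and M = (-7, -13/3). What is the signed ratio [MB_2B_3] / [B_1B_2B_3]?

2/3

[B_1B_2B_3] = ½·(1·(-5−6) + (-5)·(6−7) + 4·(7−(-5))) = ½·(-11 + 5 + 48) = 21.
[MB_2B_3] = ½·((-7)·(-5−6) + (-5)·(6−(-13/3)) + 4·(-13/3−(-5))) = ½·(77 − 155/3 + 8/3) = 14, so the ratio is 14/21 = 2/3.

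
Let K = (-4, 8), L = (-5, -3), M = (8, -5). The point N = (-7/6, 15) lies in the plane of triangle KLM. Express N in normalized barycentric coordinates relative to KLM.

(5/3, -5/6, 1/6)

Signed area of the reference triangle: [KLM] = ½·((-4)·(-3−(-5)) + (-5)·(-5−8) + 8·(8−(-3))) = ½·(-8 + 65 + 88) = 145/2.
[NLM] = ½·((-7/6)·(-3−(-5)) + (-5)·(-5−15) + 8·(15−(-3))) = ½·(-7/3 + 100 + 144) = 725/6, so the K-coordinate is (725/6)/(145/2) = 5/3.
[KNM] = ½·((-4)·(15−(-5)) + (-7/6)·(-5−8) + 8·(8−15)) = ½·(-80 + 91/6 − 56) = -725/12, so the L-coordinate is -5/6.
[KLN] = ½·((-4)·(-3−15) + (-5)·(15−8) + (-7/6)·(8−(-3))) = ½·(72 − 35 − 77/6) = 145/12, so the M-coordinate is 1/6.
Check: 5/3 − 5/6 + 1/6 = 1.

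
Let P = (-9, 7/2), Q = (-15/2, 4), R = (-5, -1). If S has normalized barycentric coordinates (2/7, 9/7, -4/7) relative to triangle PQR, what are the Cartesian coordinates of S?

S = (2/7)·P + (9/7)·Q + (-4/7)·R.
x-coordinate: (2/7)·(-9) + (9/7)·(-15/2) + (-4/7)·(-5) = -131/14.
y-coordinate: (2/7)·(7/2) + (9/7)·4 + (-4/7)·(-1) = 47/7.

(-131/14, 47/7)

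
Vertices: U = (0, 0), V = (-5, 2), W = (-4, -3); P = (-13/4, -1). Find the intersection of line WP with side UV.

Barycentric coordinates of P with respect to UVW: (1/4, 1/4, 1/2).
On side UV the W-coordinate is zero; dropping P's W-weight 1/2 and renormalizing the remaining 1/4 : 1/4 gives weights 1/2, 1/2 on U, V.
Q = (1/2)·(0, 0) + (1/2)·(-5, 2) = (-5/2, 1).

(-5/2, 1)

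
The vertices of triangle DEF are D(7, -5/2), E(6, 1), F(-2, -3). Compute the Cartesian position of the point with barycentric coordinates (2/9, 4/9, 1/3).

(32/9, -10/9)

G = (2/9)·D + (4/9)·E + (1/3)·F.
x-coordinate: (2/9)·7 + (4/9)·6 + (1/3)·(-2) = 32/9.
y-coordinate: (2/9)·(-5/2) + (4/9)·1 + (1/3)·(-3) = -10/9.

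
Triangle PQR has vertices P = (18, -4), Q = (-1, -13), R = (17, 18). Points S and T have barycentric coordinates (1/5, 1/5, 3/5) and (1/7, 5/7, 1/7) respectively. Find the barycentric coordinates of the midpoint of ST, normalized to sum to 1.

Since both coordinate triples sum to 1, the midpoint's barycentrics are the componentwise average.
(1/5+1/7)/2 = 6/35; similarly 16/35 and 13/35.

(6/35, 16/35, 13/35)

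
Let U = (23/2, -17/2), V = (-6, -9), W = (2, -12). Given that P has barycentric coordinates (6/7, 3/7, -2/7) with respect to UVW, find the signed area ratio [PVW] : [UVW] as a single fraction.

The signed ratio [PVW]/[UVW] equals the barycentric coordinate of P at vertex U, which is 6/7.

6/7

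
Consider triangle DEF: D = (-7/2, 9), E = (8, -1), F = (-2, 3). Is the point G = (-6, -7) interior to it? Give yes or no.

no

Barycentric coordinates of G: (-58/27, -13/18, 209/54).
The three coordinates are negative, negative, positive; a point is interior exactly when all three are positive.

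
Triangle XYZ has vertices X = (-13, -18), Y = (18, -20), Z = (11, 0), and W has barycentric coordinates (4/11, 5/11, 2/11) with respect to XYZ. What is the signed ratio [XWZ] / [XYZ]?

The signed ratio [XWZ]/[XYZ] equals the barycentric coordinate of W at vertex Y, which is 5/11.

5/11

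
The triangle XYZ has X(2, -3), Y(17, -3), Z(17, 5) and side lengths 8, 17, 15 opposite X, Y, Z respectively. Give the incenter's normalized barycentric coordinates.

The incenter has barycentric coordinates proportional to the opposite side lengths: (8 : 17 : 15).
Normalizing by 8+17+15 = 40 gives (1/5, 17/40, 3/8).

(1/5, 17/40, 3/8)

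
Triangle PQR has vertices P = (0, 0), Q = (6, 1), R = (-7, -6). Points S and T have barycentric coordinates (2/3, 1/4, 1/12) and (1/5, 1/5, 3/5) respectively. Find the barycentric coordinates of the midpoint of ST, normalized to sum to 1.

(13/30, 9/40, 41/120)

Since both coordinate triples sum to 1, the midpoint's barycentrics are the componentwise average.
(2/3+1/5)/2 = 13/30; similarly 9/40 and 41/120.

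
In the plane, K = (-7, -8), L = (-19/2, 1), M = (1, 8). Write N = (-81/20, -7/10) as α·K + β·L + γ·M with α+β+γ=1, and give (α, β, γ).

Signed area of the reference triangle: [KLM] = ½·((-7)·(1−8) + (-19/2)·(8−(-8)) + 1·(-8−1)) = ½·(49 − 152 − 9) = -56.
[NLM] = ½·((-81/20)·(1−8) + (-19/2)·(8−(-7/10)) + 1·(-7/10−1)) = ½·(567/20 − 1653/20 − 17/10) = -28, so the K-coordinate is (-28)/(-56) = 1/2.
[KNM] = ½·((-7)·(-7/10−8) + (-81/20)·(8−(-8)) + 1·(-8−(-7/10))) = ½·(609/10 − 324/5 − 73/10) = -28/5, so the L-coordinate is 1/10.
[KLN] = ½·((-7)·(1−(-7/10)) + (-19/2)·(-7/10−(-8)) + (-81/20)·(-8−1)) = ½·(-119/10 − 1387/20 + 729/20) = -112/5, so the M-coordinate is 2/5.
Check: 1/2 + 1/10 + 2/5 = 1.

(1/2, 1/10, 2/5)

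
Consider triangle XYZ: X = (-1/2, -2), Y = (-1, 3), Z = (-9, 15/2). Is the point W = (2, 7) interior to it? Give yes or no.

no

Barycentric coordinates of W: (-182/151, 401/151, -68/151).
The three coordinates are negative, positive, negative; a point is interior exactly when all three are positive.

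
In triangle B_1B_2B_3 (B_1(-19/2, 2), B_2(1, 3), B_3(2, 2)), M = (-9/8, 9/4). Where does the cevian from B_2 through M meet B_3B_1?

Barycentric coordinates of M with respect to B_1B_2B_3: (1/4, 1/4, 1/2).
On side B_3B_1 the B_2-coordinate is zero; dropping M's B_2-weight 1/4 and renormalizing the remaining 1/2 : 1/4 gives weights 2/3, 1/3 on B_3, B_1.
N = (2/3)·(2, 2) + (1/3)·(-19/2, 2) = (-11/6, 2).

(-11/6, 2)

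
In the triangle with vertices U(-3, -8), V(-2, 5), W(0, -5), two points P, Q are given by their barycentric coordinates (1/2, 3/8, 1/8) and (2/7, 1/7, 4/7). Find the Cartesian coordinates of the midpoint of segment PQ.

Barycentric coordinates of the midpoint are the average: (11/28, 29/112, 39/112).
Converting: (11/28)·U + (29/112)·V + (39/112)·W = (-95/56, -201/56).

(-95/56, -201/56)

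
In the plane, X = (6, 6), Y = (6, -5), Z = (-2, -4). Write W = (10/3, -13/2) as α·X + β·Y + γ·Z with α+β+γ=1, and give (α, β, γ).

(-1/6, 5/6, 1/3)

Signed area of the reference triangle: [XYZ] = ½·(6·(-5−(-4)) + 6·(-4−6) + (-2)·(6−(-5))) = ½·(-6 − 60 − 22) = -44.
[WYZ] = ½·((10/3)·(-5−(-4)) + 6·(-4−(-13/2)) + (-2)·(-13/2−(-5))) = ½·(-10/3 + 15 + 3) = 22/3, so the X-coordinate is (22/3)/(-44) = -1/6.
[XWZ] = ½·(6·(-13/2−(-4)) + (10/3)·(-4−6) + (-2)·(6−(-13/2))) = ½·(-15 − 100/3 − 25) = -110/3, so the Y-coordinate is 5/6.
[XYW] = ½·(6·(-5−(-13/2)) + 6·(-13/2−6) + (10/3)·(6−(-5))) = ½·(9 − 75 + 110/3) = -44/3, so the Z-coordinate is 1/3.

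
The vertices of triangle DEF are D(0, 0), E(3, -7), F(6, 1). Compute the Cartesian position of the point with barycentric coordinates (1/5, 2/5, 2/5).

G = (1/5)·D + (2/5)·E + (2/5)·F.
x-coordinate: (1/5)·0 + (2/5)·3 + (2/5)·6 = 18/5.
y-coordinate: (1/5)·0 + (2/5)·(-7) + (2/5)·1 = -12/5.

(18/5, -12/5)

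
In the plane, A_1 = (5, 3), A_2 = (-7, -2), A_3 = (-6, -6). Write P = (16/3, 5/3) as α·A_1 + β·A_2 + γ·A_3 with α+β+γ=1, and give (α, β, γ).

(1, -1/3, 1/3)

Signed area of the reference triangle: [A_1A_2A_3] = ½·(5·(-2−(-6)) + (-7)·(-6−3) + (-6)·(3−(-2))) = ½·(20 + 63 − 30) = 53/2.
[PA_2A_3] = ½·((16/3)·(-2−(-6)) + (-7)·(-6−(5/3)) + (-6)·(5/3−(-2))) = ½·(64/3 + 161/3 − 22) = 53/2, so the A_1-coordinate is (53/2)/(53/2) = 1.
[A_1PA_3] = ½·(5·(5/3−(-6)) + (16/3)·(-6−3) + (-6)·(3−(5/3))) = ½·(115/3 − 48 − 8) = -53/6, so the A_2-coordinate is -1/3.
[A_1A_2P] = ½·(5·(-2−(5/3)) + (-7)·(5/3−3) + (16/3)·(3−(-2))) = ½·(-55/3 + 28/3 + 80/3) = 53/6, so the A_3-coordinate is 1/3.
Check: 1 − 1/3 + 1/3 = 1.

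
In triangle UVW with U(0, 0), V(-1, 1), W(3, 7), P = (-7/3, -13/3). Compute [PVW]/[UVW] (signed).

4/3

[UVW] = ½·(0·(1−7) + (-1)·(7−0) + 3·(0−1)) = ½·(0 − 7 − 3) = -5.
[PVW] = ½·((-7/3)·(1−7) + (-1)·(7−(-13/3)) + 3·(-13/3−1)) = ½·(14 − 34/3 − 16) = -20/3, so the ratio is (-20/3)/(-5) = 4/3.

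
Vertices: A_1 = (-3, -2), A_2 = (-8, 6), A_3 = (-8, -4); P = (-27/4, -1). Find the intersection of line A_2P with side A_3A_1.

(-19/3, -10/3)

Barycentric coordinates of P with respect to A_1A_2A_3: (1/4, 1/4, 1/2).
On side A_3A_1 the A_2-coordinate is zero; dropping P's A_2-weight 1/4 and renormalizing the remaining 1/2 : 1/4 gives weights 2/3, 1/3 on A_3, A_1.
Q = (2/3)·(-8, -4) + (1/3)·(-3, -2) = (-19/3, -10/3).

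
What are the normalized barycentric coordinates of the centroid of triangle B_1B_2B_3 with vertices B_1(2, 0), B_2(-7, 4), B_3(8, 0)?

The centroid is the average of the vertices, so each weight is 1/3.

(1/3, 1/3, 1/3)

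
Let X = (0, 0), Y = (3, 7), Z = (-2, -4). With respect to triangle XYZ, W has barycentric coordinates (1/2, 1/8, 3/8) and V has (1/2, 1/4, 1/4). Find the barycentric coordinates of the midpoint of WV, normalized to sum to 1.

Since both coordinate triples sum to 1, the midpoint's barycentrics are the componentwise average.
(1/2+1/2)/2 = 1/2; similarly 3/16 and 5/16.

(1/2, 3/16, 5/16)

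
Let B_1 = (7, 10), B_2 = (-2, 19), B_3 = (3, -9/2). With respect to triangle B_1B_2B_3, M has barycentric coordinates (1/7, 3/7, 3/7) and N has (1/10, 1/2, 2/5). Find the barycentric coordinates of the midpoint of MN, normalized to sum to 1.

(17/140, 13/28, 29/70)

Since both coordinate triples sum to 1, the midpoint's barycentrics are the componentwise average.
(1/7+1/10)/2 = 17/140; similarly 13/28 and 29/70.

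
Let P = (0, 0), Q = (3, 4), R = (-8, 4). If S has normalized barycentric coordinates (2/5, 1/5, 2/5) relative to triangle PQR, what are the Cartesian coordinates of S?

(-13/5, 12/5)

S = (2/5)·P + (1/5)·Q + (2/5)·R.
x-coordinate: (2/5)·0 + (1/5)·3 + (2/5)·(-8) = -13/5.
y-coordinate: (2/5)·0 + (1/5)·4 + (2/5)·4 = 12/5.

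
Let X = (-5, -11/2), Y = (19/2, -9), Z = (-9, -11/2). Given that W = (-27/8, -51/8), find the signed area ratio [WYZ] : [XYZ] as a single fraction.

1/4

[XYZ] = ½·((-5)·(-9−(-11/2)) + (19/2)·(-11/2−(-11/2)) + (-9)·(-11/2−(-9))) = ½·(35/2 + 0 − 63/2) = -7.
[WYZ] = ½·((-27/8)·(-9−(-11/2)) + (19/2)·(-11/2−(-51/8)) + (-9)·(-51/8−(-9))) = ½·(189/16 + 133/16 − 189/8) = -7/4, so the ratio is (-7/4)/(-7) = 1/4.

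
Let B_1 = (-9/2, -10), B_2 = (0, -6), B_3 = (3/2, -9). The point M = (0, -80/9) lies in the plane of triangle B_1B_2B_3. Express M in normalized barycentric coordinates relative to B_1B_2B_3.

Signed area of the reference triangle: [B_1B_2B_3] = ½·((-9/2)·(-6−(-9)) + 0·(-9−(-10)) + (3/2)·(-10−(-6))) = ½·(-27/2 + 0 − 6) = -39/4.
[MB_2B_3] = ½·(0·(-6−(-9)) + 0·(-9−(-80/9)) + (3/2)·(-80/9−(-6))) = ½·(0 + 0 − 13/3) = -13/6, so the B_1-coordinate is (-13/6)/(-39/4) = 2/9.
[B_1MB_3] = ½·((-9/2)·(-80/9−(-9)) + 0·(-9−(-10)) + (3/2)·(-10−(-80/9))) = ½·(-1/2 + 0 − 5/3) = -13/12, so the B_2-coordinate is 1/9.
[B_1B_2M] = ½·((-9/2)·(-6−(-80/9)) + 0·(-80/9−(-10)) + 0·(-10−(-6))) = ½·(-13 + 0 + 0) = -13/2, so the B_3-coordinate is 2/3.

(2/9, 1/9, 2/3)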